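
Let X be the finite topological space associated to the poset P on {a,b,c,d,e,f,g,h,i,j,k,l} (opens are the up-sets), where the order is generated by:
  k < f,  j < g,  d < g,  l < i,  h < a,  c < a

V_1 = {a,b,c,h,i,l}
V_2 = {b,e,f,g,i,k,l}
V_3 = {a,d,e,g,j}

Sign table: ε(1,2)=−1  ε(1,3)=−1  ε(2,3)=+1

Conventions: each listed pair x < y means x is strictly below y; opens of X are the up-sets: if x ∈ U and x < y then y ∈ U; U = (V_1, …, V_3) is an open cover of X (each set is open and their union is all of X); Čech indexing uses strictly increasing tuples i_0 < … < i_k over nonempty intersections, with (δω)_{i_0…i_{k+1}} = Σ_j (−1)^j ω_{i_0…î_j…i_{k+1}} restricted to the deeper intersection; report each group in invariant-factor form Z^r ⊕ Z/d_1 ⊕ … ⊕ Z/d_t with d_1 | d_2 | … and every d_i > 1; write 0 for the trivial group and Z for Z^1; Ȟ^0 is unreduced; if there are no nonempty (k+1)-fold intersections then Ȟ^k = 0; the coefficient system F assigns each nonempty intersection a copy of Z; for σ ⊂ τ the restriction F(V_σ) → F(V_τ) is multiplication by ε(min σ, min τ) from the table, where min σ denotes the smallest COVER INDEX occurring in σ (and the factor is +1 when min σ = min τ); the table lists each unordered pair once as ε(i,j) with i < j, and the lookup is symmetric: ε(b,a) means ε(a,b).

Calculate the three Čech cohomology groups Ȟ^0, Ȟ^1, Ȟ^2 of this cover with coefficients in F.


Ȟ^0(U;F) ≅ Z, Ȟ^1(U;F) ≅ Z and Ȟ^2(U;F) ≅ 0

nerve simplices:
  V12={b,i,l} V13={a} V23={e,g}
C dims 3,3; δ0: rk 2, SNF 1^2
degree 0: 3−2−0 = 1 → Ȟ^0 ≅ Z
degree 1: 3−0−2 = 1 → Ȟ^1 ≅ Z
degree 2: 0−0−0 = 0 → Ȟ^2 ≅ 0


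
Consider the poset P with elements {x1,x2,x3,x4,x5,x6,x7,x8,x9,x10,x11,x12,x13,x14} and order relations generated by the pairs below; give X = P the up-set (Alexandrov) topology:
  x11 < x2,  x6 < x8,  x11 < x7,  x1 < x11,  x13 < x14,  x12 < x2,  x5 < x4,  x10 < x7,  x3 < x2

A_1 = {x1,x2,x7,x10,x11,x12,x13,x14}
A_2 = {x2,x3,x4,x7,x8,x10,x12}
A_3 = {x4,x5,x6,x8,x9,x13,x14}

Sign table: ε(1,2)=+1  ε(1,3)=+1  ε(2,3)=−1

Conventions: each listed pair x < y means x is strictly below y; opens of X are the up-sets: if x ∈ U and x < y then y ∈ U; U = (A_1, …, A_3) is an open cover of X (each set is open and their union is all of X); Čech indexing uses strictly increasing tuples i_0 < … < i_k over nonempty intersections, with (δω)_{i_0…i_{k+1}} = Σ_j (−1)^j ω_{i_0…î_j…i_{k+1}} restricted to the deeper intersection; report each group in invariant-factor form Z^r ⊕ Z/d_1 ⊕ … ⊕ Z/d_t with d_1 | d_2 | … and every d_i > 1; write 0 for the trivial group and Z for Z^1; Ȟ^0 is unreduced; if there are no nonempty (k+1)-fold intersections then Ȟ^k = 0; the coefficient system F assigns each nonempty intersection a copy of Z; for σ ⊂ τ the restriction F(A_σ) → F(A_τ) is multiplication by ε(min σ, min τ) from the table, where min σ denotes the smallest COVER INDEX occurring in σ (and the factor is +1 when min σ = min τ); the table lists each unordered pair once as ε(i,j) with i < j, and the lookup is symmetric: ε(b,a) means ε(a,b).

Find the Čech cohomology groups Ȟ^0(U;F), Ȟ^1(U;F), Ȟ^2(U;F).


cover nerve:
  A12={x2,x7,x10,x12} A13={x13,x14} A23={x4,x8}
C dims 3,3; δ0: rk 3, SNF 1^2·2
Ȟ^0: (3−3)−0=0 ⇒ 0
Ȟ^1: (3−0)−3=0 plus torsion [2] ⇒ Z/2
Ȟ^2: (0−0)−0=0 ⇒ 0

Ȟ^0(U;F) ≅ 0, Ȟ^1(U;F) ≅ Z/2 and Ȟ^2(U;F) ≅ 0


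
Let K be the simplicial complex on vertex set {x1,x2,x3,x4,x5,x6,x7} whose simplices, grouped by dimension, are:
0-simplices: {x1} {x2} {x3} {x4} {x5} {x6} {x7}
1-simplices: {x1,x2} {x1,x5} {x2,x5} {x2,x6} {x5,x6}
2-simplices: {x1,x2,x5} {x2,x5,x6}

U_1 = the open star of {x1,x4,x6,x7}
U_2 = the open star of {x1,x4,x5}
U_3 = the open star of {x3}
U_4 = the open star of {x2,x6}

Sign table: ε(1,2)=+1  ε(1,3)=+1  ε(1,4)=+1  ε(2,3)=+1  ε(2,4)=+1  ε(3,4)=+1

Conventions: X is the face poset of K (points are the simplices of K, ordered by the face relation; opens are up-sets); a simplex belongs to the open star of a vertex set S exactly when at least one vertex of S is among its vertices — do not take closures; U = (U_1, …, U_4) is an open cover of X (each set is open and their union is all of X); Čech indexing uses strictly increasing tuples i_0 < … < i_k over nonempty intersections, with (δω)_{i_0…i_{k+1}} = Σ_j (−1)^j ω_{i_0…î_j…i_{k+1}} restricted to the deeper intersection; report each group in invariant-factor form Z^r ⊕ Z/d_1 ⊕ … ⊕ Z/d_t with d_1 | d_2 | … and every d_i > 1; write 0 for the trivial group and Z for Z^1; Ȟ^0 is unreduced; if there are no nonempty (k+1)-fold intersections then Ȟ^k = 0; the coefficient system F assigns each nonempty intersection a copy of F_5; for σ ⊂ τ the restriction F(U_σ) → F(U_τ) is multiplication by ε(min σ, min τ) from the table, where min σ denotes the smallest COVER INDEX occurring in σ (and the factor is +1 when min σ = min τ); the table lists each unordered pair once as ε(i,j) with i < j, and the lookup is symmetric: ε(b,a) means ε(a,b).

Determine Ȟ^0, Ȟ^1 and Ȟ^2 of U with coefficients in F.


Ȟ^0 ≅ Z/5 ⊕ Z/5, Ȟ^1 ≅ 0, Ȟ^2 ≅ 0

nonempty intersections:
  U1={{x1},{x4},{x6},{x7},{x1,x2},{x1,x5},{x2,x6},{x5,x6},{x1,x2,x5},{x2,x5,x6}} U2={{x1},{x4},{x5},{x1,x2},{x1,x5},{x2,x5},{x5,x6},{x1,x2,x5},{x2,x5,x6}} U3={{x3}} U4={{x2},{x6},{x1,x2},{x2,x5},{x2,x6},{x5,x6},{x1,x2,x5},{x2,x5,x6}}
  U12={{x1},{x4},{x1,x2},{x1,x5},{x5,x6},{x1,x2,x5},{x2,x5,x6}} U14={{x6},{x1,x2},{x2,x6},{x5,x6},{x1,x2,x5},{x2,x5,x6}} U24={{x1,x2},{x2,x5},{x5,x6},{x1,x2,x5},{x2,x5,x6}}
  U124={{x1,x2},{x5,x6},{x1,x2,x5},{x2,x5,x6}}
C dims 4,3,1; δ0: rk_F5 2; δ1: rk_F5 1
Ȟ^0: (4−2)−0=2 ⇒ Z/5 ⊕ Z/5
Ȟ^1: (3−1)−2=0 ⇒ 0
Ȟ^2: (1−0)−1=0 ⇒ 0


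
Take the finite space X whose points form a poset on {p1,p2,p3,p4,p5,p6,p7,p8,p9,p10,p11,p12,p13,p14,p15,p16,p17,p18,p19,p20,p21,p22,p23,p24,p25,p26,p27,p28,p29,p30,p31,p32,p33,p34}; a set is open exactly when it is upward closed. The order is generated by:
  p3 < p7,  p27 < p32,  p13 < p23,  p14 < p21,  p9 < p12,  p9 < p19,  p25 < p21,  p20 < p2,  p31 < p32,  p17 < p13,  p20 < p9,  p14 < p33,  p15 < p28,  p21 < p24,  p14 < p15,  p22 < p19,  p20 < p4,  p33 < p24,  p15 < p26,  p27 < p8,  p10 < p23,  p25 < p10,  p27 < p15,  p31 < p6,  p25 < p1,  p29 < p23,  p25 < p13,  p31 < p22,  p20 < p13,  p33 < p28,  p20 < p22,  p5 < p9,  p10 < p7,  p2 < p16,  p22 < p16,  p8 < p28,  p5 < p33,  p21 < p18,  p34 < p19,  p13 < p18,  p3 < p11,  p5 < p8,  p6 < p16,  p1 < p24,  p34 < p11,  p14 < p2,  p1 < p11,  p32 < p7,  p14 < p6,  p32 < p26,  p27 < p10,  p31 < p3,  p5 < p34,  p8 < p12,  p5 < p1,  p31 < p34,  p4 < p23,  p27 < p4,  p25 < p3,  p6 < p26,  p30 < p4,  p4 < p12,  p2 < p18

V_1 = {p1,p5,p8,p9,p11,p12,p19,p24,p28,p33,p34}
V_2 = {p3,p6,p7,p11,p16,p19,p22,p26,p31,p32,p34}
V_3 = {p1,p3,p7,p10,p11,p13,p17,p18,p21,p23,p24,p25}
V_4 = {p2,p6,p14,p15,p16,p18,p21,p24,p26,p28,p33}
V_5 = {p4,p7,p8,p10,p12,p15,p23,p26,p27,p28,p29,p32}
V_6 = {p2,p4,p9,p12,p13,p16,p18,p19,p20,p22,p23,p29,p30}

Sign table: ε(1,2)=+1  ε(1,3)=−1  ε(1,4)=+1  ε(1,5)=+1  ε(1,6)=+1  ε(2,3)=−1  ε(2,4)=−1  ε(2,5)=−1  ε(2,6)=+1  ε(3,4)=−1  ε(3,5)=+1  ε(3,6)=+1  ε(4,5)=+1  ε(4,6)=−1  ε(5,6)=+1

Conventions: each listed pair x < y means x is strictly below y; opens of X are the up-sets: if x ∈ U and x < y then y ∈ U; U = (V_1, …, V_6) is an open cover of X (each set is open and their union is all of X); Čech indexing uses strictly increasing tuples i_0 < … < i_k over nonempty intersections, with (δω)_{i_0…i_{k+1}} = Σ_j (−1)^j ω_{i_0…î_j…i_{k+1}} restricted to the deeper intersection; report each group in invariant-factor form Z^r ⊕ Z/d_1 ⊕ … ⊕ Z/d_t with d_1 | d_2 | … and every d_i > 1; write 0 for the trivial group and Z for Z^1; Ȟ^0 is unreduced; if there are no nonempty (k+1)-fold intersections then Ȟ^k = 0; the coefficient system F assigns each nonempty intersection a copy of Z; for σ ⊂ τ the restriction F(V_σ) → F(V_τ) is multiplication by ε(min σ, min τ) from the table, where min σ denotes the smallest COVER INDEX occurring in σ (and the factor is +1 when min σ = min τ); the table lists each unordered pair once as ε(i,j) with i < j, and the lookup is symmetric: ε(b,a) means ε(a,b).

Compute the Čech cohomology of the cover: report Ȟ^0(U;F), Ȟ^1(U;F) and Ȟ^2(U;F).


Ȟ^0(U;F) ≅ 0, Ȟ^1(U;F) ≅ Z/2, Ȟ^2(U;F) ≅ Z

cover nerve:
  V12={p11,p19,p34} V13={p1,p11,p24} V14={p24,p28,p33} V15={p8,p12,p28} V16={p9,p12,p19} V23={p3,p7,p11} V24={p6,p16,p26} V25={p7,p26,p32} V26={p16,p19,p22} V34={p18,p21,p24} V35={p7,p10,p23} V36={p13,p18,p23} V45={p15,p26,p28} V46={p2,p16,p18} V56={p4,p12,p23,p29}
  V123={p11} V126={p19} V134={p24} V145={p28} V156={p12} V235={p7} V245={p26} V246={p16} V346={p18} V356={p23}
C dims 6,15,10; δ0: rk 6, SNF 1^5·2; δ1: rk 9, SNF 1^9
Ȟ^0: (6−6)−0=0 ⇒ 0
Ȟ^1: (15−9)−6=0 plus torsion [2] ⇒ Z/2
Ȟ^2: (10−0)−9=1 ⇒ Z


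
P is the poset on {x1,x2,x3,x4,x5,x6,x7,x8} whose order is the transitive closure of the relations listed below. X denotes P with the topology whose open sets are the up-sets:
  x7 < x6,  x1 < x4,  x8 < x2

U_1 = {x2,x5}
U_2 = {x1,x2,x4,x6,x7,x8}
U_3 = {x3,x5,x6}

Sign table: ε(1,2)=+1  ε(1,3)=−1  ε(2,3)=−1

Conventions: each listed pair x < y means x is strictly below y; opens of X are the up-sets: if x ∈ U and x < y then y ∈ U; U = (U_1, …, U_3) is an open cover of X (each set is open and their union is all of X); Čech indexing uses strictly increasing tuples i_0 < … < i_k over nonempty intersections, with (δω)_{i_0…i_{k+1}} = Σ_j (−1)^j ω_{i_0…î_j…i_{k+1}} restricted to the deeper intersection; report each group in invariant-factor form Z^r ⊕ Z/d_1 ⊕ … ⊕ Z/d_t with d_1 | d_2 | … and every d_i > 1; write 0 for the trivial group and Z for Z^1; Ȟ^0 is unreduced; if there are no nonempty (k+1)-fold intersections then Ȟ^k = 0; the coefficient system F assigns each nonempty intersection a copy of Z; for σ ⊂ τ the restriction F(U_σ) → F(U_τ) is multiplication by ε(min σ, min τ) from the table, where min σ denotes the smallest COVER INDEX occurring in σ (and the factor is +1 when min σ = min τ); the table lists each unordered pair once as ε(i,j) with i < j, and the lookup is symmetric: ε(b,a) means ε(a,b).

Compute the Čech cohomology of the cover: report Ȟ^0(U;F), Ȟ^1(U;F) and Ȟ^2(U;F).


Ȟ^0(U;F) ≅ Z; Ȟ^1(U;F) ≅ Z; Ȟ^2(U;F) ≅ 0

cover nerve:
  U12={x2} U13={x5} U23={x6}
C dims 3,3; δ0: rk 2, SNF 1^2
Ȟ^0: (3−2)−0=1 ⇒ Z
Ȟ^1: (3−0)−2=1 ⇒ Z
Ȟ^2: (0−0)−0=0 ⇒ 0


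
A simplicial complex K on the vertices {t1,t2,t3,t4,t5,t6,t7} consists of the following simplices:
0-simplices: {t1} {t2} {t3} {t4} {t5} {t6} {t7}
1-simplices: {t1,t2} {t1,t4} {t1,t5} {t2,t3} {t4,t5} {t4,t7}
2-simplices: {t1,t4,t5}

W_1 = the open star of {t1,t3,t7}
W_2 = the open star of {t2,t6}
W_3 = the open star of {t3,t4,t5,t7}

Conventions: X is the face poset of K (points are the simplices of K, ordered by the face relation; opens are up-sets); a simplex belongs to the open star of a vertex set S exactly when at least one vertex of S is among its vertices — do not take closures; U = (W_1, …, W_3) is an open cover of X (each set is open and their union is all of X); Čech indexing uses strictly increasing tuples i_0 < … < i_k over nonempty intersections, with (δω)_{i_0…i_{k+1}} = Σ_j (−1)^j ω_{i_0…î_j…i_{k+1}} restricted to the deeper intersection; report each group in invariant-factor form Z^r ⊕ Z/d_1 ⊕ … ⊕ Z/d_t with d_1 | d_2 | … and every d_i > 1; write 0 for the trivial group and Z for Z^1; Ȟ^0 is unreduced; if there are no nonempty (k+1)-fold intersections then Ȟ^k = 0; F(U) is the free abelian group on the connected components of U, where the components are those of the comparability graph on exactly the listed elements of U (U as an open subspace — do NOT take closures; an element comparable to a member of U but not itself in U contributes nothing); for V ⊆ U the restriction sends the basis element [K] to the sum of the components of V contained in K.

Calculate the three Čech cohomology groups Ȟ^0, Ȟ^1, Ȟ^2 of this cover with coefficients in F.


Ȟ^0 = Z^2, Ȟ^1 = 0, Ȟ^2 = 0

cover nerve:
  W1={{t1},{t3},{t7},{t1,t2},{t1,t4},{t1,t5},{t2,t3},{t4,t7},{t1,t4,t5}} W2={{t2},{t6},{t1,t2},{t2,t3}} W3={{t3},{t4},{t5},{t7},{t1,t4},{t1,t5},{t2,t3},{t4,t5},{t4,t7},{t1,t4,t5}}
  W12={{t1,t2},{t2,t3}} W13={{t3},{t7},{t1,t4},{t1,t5},{t2,t3},{t4,t7},{t1,t4,t5}} W23={{t2,t3}}
  W123={{t2,t3}}
components per intersection:
  W1: {{t1},{t1,t2},{t1,t4},{t1,t5},{t1,t4,t5}} {{t3},{t2,t3}} {{t7},{t4,t7}}
  W2: {{t2},{t1,t2},{t2,t3}} {{t6}}
  W3: {{t3},{t2,t3}} {{t4},{t5},{t7},{t1,t4},{t1,t5},{t4,t5},{t4,t7},{t1,t4,t5}}
  W12: {{t1,t2}} {{t2,t3}}
  W13: {{t3},{t2,t3}} {{t7},{t4,t7}} {{t1,t4},{t1,t5},{t1,t4,t5}}
  W23: {{t2,t3}}
  W123: {{t2,t3}}
C dims 7,6,1; δ0: rk 5, SNF 1^5; δ1: rk 1, SNF 1^1
Ȟ^0: (7−5)−0=2 ⇒ Z^2
Ȟ^1: (6−1)−5=0 ⇒ 0
Ȟ^2: (1−0)−1=0 ⇒ 0


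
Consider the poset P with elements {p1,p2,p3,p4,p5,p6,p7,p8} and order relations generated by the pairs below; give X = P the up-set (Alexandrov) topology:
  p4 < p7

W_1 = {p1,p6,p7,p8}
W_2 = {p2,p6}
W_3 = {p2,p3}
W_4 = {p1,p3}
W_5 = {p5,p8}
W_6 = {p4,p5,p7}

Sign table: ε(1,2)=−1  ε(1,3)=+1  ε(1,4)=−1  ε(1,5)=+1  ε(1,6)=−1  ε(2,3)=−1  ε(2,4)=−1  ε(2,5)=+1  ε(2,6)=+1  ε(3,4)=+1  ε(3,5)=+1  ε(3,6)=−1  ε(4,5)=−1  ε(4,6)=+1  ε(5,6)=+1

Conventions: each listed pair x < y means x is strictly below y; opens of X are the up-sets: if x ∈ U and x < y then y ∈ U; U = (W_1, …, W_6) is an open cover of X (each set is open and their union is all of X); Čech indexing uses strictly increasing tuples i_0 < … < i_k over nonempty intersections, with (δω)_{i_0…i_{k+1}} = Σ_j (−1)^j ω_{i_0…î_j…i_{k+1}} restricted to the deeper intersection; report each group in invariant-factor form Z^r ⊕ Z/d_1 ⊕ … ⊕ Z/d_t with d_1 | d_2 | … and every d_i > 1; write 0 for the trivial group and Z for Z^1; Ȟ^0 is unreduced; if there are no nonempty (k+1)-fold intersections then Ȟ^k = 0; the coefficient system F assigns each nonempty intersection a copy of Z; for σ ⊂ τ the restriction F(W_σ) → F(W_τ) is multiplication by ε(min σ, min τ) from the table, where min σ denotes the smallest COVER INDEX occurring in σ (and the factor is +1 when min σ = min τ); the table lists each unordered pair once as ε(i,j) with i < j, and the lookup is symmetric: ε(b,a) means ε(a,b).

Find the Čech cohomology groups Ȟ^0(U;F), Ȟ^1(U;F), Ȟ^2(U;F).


Ȟ^0 ≅ 0,  Ȟ^1 ≅ Z ⊕ Z/2,  Ȟ^2 ≅ 0

nonempty overlaps:
  W12={p6} W14={p1} W15={p8} W16={p7} W23={p2} W34={p3} W56={p5}
C dims 6,7; δ0: rk 6, SNF 1^5·2
degree 0: 6−6−0 = 0 → Ȟ^0 ≅ 0
degree 1: 7−0−6 = 1 plus torsion [2] → Ȟ^1 ≅ Z ⊕ Z/2
degree 2: 0−0−0 = 0 → Ȟ^2 ≅ 0


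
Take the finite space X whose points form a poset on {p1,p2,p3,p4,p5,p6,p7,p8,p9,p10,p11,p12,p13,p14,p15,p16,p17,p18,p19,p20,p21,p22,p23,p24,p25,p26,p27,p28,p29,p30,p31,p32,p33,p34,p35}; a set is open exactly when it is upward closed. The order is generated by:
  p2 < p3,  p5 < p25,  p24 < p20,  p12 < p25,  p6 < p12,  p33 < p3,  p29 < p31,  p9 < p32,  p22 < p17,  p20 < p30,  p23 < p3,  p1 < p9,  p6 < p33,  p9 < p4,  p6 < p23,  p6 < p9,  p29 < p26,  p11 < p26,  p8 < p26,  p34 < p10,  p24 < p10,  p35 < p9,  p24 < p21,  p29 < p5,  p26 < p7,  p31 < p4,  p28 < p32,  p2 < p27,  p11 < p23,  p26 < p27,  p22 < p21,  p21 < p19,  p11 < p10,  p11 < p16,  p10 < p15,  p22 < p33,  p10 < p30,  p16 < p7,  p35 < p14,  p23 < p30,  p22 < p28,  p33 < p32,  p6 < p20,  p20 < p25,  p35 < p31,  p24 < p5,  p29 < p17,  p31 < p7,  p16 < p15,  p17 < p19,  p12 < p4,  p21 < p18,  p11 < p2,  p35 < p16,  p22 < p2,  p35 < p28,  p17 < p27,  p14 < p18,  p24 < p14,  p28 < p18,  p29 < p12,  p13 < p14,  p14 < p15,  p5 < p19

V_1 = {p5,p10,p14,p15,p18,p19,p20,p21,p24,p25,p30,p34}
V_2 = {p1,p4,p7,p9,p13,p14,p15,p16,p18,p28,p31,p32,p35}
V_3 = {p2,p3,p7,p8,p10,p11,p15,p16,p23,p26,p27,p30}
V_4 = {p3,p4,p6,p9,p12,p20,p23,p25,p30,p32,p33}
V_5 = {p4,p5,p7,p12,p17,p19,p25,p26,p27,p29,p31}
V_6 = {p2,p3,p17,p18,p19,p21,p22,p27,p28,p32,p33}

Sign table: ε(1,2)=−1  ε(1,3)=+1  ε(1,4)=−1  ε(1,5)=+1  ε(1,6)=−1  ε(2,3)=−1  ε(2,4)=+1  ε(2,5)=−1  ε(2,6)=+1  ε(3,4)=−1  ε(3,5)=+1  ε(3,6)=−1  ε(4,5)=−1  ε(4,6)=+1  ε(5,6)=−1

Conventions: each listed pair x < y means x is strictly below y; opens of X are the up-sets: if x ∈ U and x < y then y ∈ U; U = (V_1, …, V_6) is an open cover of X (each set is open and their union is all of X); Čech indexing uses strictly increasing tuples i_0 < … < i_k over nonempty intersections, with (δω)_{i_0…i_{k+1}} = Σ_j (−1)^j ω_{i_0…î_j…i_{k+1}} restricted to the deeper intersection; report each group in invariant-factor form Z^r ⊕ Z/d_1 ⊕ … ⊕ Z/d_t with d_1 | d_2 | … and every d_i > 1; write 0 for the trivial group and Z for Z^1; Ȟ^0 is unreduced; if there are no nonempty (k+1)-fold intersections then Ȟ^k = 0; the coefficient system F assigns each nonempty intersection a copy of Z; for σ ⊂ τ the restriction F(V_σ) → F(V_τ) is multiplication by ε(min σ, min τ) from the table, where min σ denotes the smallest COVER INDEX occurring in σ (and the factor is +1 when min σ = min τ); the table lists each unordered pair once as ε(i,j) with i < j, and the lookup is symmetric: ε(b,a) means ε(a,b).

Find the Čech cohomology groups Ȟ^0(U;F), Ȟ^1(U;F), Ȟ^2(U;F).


cover nerve:
  V12={p14,p15,p18} V13={p10,p15,p30} V14={p20,p25,p30} V15={p5,p19,p25} V16={p18,p19,p21} V23={p7,p15,p16} V24={p4,p9,p32} V25={p4,p7,p31} V26={p18,p28,p32} V34={p3,p23,p30} V35={p7,p26,p27} V36={p2,p3,p27} V45={p4,p12,p25} V46={p3,p32,p33} V56={p17,p19,p27}
  V123={p15} V126={p18} V134={p30} V145={p25} V156={p19} V235={p7} V245={p4} V246={p32} V346={p3} V356={p27}
C dims 6,15,10; δ0: rk 5, SNF 1^5; δ1: rk 10, SNF 1^9·2
Ȟ^0: (6−5)−0=1 ⇒ Z
Ȟ^1: (15−10)−5=0 ⇒ 0
Ȟ^2: (10−0)−10=0 plus torsion [2] ⇒ Z/2

Ȟ^0 ≅ Z, Ȟ^1 ≅ 0 and Ȟ^2 ≅ Z/2


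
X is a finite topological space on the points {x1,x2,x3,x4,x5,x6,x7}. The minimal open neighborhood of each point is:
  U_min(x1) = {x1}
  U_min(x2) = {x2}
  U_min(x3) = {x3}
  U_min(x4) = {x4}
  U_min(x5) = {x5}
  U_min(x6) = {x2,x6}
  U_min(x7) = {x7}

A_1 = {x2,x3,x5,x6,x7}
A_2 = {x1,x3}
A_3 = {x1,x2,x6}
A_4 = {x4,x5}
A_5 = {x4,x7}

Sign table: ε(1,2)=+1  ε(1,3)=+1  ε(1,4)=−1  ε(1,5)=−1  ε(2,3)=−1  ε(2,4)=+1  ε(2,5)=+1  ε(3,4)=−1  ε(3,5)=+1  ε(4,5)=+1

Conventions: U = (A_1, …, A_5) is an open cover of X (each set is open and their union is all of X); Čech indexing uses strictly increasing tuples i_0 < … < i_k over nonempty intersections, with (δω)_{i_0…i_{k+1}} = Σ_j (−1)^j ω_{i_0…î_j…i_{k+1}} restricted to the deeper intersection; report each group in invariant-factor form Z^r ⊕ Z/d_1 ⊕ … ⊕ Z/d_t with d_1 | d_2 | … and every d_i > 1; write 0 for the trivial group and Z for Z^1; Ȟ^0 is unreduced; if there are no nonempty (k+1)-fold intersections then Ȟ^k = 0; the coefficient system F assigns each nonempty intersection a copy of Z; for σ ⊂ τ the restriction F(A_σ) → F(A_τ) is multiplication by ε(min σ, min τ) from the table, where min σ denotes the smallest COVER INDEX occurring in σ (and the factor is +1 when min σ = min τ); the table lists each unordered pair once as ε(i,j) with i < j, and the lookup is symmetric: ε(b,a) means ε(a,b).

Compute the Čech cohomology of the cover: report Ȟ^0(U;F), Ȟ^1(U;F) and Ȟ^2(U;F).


nerve of the cover:
  A12={x3} A13={x2,x6} A14={x5} A15={x7} A23={x1} A45={x4}
C dims 5,6; δ0: rk 5, SNF 1^4·2
Ȟ^0 = (5 − 5) − 0 = 0, so Ȟ^0 ≅ 0
Ȟ^1 = (6 − 0) − 5 = 1 plus torsion [2], so Ȟ^1 ≅ Z ⊕ Z/2
Ȟ^2 = (0 − 0) − 0 = 0, so Ȟ^2 ≅ 0

Ȟ^0 = 0,  Ȟ^1 = Z ⊕ Z/2,  Ȟ^2 = 0


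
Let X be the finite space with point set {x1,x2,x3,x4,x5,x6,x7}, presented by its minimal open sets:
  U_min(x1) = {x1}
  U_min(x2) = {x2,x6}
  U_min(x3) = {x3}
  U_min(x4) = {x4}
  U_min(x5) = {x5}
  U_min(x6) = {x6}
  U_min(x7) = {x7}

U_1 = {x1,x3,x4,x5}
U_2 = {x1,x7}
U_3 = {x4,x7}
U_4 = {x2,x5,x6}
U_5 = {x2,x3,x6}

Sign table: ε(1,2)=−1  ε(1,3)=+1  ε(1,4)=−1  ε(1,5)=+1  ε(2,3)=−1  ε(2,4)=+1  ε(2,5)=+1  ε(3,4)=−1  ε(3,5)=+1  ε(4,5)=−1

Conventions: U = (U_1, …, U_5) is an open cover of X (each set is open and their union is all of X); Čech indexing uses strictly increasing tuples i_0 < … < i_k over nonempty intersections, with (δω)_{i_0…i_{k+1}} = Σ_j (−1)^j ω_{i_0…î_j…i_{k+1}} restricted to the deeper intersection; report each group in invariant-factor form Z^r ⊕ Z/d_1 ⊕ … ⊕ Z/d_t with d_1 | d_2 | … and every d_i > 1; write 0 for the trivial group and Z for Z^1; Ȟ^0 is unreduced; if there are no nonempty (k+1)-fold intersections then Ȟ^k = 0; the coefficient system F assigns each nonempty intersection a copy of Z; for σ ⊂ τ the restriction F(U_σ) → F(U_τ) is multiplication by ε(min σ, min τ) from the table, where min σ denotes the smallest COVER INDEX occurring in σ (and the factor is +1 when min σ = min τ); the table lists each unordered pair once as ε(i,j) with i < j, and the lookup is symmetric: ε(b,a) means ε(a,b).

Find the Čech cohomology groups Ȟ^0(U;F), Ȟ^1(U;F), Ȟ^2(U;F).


nonempty intersections:
  U12={x1} U13={x4} U14={x5} U15={x3} U23={x7} U45={x2,x6}
C dims 5,6; δ0: rk 4, SNF 1^4
Ȟ^0: (5−4)−0=1 ⇒ Z
Ȟ^1: (6−0)−4=2 ⇒ Z^2
Ȟ^2: (0−0)−0=0 ⇒ 0

Ȟ^0(U;F) ≅ Z, Ȟ^1(U;F) ≅ Z^2 and Ȟ^2(U;F) ≅ 0


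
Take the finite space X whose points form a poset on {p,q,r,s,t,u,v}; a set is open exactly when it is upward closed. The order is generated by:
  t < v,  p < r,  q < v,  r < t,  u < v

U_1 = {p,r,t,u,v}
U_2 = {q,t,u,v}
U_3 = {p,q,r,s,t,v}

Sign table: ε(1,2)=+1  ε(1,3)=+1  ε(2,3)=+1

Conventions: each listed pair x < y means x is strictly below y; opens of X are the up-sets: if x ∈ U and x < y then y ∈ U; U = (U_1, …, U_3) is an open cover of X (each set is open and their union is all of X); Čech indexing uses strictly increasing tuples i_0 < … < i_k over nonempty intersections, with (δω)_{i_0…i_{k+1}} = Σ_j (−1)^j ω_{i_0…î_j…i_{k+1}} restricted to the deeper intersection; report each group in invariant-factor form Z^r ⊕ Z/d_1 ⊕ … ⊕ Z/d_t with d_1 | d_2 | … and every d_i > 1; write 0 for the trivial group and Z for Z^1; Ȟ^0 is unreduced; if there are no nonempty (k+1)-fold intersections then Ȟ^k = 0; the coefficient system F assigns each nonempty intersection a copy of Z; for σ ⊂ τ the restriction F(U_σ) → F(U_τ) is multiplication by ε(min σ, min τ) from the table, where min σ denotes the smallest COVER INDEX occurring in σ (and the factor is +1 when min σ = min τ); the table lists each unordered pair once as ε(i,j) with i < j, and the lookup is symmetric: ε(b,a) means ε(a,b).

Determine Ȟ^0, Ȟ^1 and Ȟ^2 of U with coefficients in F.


nonempty overlaps:
  U12={t,u,v} U13={p,r,t,v} U23={q,t,v}
  U123={t,v}
C dims 3,3,1; δ0: rk 2, SNF 1^2; δ1: rk 1, SNF 1^1
degree 0: 3−2−0 = 1 → Ȟ^0 ≅ Z
degree 1: 3−1−2 = 0 → Ȟ^1 ≅ 0
degree 2: 1−0−1 = 0 → Ȟ^2 ≅ 0

Ȟ^0 ≅ Z, Ȟ^1 ≅ 0, Ȟ^2 ≅ 0


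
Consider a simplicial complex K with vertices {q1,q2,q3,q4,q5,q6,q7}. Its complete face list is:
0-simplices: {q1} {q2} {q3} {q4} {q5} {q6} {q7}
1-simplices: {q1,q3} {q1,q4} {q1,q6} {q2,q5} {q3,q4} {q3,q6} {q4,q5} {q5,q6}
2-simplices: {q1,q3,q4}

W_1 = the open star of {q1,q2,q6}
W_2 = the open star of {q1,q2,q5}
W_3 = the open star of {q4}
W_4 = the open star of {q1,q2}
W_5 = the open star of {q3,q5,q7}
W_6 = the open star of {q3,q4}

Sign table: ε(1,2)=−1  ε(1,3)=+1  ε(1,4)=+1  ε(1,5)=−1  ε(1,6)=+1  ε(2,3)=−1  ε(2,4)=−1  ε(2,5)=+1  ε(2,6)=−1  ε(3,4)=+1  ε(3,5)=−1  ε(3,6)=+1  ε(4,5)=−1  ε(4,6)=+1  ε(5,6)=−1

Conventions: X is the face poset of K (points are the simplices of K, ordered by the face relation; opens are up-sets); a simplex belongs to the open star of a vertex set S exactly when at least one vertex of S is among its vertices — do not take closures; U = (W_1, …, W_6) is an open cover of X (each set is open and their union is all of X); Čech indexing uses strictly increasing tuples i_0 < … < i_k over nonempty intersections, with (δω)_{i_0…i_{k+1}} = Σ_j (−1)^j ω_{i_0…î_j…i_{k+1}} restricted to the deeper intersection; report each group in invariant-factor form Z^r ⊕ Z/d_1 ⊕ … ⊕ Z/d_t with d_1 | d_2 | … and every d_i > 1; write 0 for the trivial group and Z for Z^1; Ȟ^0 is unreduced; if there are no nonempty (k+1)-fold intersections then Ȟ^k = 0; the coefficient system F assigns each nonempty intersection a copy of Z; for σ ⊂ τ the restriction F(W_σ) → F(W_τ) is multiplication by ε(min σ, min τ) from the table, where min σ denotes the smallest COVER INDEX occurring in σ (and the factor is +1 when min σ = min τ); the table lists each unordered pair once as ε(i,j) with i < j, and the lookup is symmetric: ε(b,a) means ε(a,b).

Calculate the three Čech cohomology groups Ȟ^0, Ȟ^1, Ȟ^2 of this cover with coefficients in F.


Ȟ^0 ≅ Z, Ȟ^1 ≅ 0 and Ȟ^2 ≅ 0

nonempty intersections:
  W1={{q1},{q2},{q6},{q1,q3},{q1,q4},{q1,q6},{q2,q5},{q3,q6},{q5,q6},{q1,q3,q4}} W2={{q1},{q2},{q5},{q1,q3},{q1,q4},{q1,q6},{q2,q5},{q4,q5},{q5,q6},{q1,q3,q4}} W3={{q4},{q1,q4},{q3,q4},{q4,q5},{q1,q3,q4}} W4={{q1},{q2},{q1,q3},{q1,q4},{q1,q6},{q2,q5},{q1,q3,q4}} W5={{q3},{q5},{q7},{q1,q3},{q2,q5},{q3,q4},{q3,q6},{q4,q5},{q5,q6},{q1,q3,q4}} W6={{q3},{q4},{q1,q3},{q1,q4},{q3,q4},{q3,q6},{q4,q5},{q1,q3,q4}}
  W12={{q1},{q2},{q1,q3},{q1,q4},{q1,q6},{q2,q5},{q5,q6},{q1,q3,q4}} W13={{q1,q4},{q1,q3,q4}} W14={{q1},{q2},{q1,q3},{q1,q4},{q1,q6},{q2,q5},{q1,q3,q4}} W15={{q1,q3},{q2,q5},{q3,q6},{q5,q6},{q1,q3,q4}} W16={{q1,q3},{q1,q4},{q3,q6},{q1,q3,q4}} W23={{q1,q4},{q4,q5},{q1,q3,q4}} W24={{q1},{q2},{q1,q3},{q1,q4},{q1,q6},{q2,q5},{q1,q3,q4}} W25={{q5},{q1,q3},{q2,q5},{q4,q5},{q5,q6},{q1,q3,q4}} W26={{q1,q3},{q1,q4},{q4,q5},{q1,q3,q4}} W34={{q1,q4},{q1,q3,q4}} W35={{q3,q4},{q4,q5},{q1,q3,q4}} W36={{q4},{q1,q4},{q3,q4},{q4,q5},{q1,q3,q4}} W45={{q1,q3},{q2,q5},{q1,q3,q4}} W46={{q1,q3},{q1,q4},{q1,q3,q4}} W56={{q3},{q1,q3},{q3,q4},{q3,q6},{q4,q5},{q1,q3,q4}}
  W123={{q1,q4},{q1,q3,q4}} W124={{q1},{q2},{q1,q3},{q1,q4},{q1,q6},{q2,q5},{q1,q3,q4}} W125={{q1,q3},{q2,q5},{q5,q6},{q1,q3,q4}} W126={{q1,q3},{q1,q4},{q1,q3,q4}} W134={{q1,q4},{q1,q3,q4}} W135={{q1,q3,q4}} W136={{q1,q4},{q1,q3,q4}} W145={{q1,q3},{q2,q5},{q1,q3,q4}} W146={{q1,q3},{q1,q4},{q1,q3,q4}} W156={{q1,q3},{q3,q6},{q1,q3,q4}} W234={{q1,q4},{q1,q3,q4}} W235={{q4,q5},{q1,q3,q4}} W236={{q1,q4},{q4,q5},{q1,q3,q4}} W245={{q1,q3},{q2,q5},{q1,q3,q4}} W246={{q1,q3},{q1,q4},{q1,q3,q4}} W256={{q1,q3},{q4,q5},{q1,q3,q4}} W345={{q1,q3,q4}} W346={{q1,q4},{q1,q3,q4}} W356={{q3,q4},{q4,q5},{q1,q3,q4}} W456={{q1,q3},{q1,q3,q4}}
  W1234={{q1,q4},{q1,q3,q4}} W1235={{q1,q3,q4}} W1236={{q1,q4},{q1,q3,q4}} W1245={{q1,q3},{q2,q5},{q1,q3,q4}} W1246={{q1,q3},{q1,q4},{q1,q3,q4}} W1256={{q1,q3},{q1,q3,q4}} W1345={{q1,q3,q4}} W1346={{q1,q4},{q1,q3,q4}} W1356={{q1,q3,q4}} W1456={{q1,q3},{q1,q3,q4}} W2345={{q1,q3,q4}} W2346={{q1,q4},{q1,q3,q4}} W2356={{q4,q5},{q1,q3,q4}} W2456={{q1,q3},{q1,q3,q4}} W3456={{q1,q3,q4}}
  W12345={{q1,q3,q4}} W12346={{q1,q4},{q1,q3,q4}} W12356={{q1,q3,q4}} W12456={{q1,q3},{q1,q3,q4}} W13456={{q1,q3,q4}} W23456={{q1,q3,q4}}
  W123456={{q1,q3,q4}}
C dims 6,15,20,15; δ0: rk 5, SNF 1^5; δ1: rk 10, SNF 1^10; δ2: rk 10, SNF 1^10
Ȟ^0: (6−5)−0=1 ⇒ Z
Ȟ^1: (15−10)−5=0 ⇒ 0
Ȟ^2: (20−10)−10=0 ⇒ 0


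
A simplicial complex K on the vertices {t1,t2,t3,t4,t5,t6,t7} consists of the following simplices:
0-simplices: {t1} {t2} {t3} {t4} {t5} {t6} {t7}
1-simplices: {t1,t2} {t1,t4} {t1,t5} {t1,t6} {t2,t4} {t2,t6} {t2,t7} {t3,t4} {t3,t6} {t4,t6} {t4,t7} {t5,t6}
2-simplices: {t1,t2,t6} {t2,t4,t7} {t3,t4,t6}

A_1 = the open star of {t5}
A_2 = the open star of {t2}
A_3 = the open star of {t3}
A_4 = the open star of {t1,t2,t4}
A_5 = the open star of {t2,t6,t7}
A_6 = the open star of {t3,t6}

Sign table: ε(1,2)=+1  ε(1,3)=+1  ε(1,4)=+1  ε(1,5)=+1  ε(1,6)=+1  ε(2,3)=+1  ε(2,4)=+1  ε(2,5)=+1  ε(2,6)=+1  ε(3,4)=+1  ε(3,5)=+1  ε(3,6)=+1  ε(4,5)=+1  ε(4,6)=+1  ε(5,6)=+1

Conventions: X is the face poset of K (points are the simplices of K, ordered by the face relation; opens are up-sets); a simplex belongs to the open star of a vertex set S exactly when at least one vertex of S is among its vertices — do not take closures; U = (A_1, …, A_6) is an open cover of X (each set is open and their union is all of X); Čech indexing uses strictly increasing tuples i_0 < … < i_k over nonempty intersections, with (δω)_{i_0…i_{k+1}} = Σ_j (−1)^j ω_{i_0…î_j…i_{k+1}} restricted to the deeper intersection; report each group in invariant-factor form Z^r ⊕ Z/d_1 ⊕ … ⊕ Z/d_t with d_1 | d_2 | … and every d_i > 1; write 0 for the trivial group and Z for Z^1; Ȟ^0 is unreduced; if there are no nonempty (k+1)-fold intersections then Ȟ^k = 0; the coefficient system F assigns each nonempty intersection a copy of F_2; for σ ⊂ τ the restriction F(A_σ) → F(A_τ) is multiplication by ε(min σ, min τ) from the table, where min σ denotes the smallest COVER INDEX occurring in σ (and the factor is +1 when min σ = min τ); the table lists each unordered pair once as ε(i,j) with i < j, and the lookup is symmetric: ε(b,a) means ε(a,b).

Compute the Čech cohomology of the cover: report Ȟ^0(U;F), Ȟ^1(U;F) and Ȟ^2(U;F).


nonempty overlaps:
  A1={{t5},{t1,t5},{t5,t6}} A2={{t2},{t1,t2},{t2,t4},{t2,t6},{t2,t7},{t1,t2,t6},{t2,t4,t7}} A3={{t3},{t3,t4},{t3,t6},{t3,t4,t6}} A4={{t1},{t2},{t4},{t1,t2},{t1,t4},{t1,t5},{t1,t6},{t2,t4},{t2,t6},{t2,t7},{t3,t4},{t4,t6},{t4,t7},{t1,t2,t6},{t2,t4,t7},{t3,t4,t6}} A5={{t2},{t6},{t7},{t1,t2},{t1,t6},{t2,t4},{t2,t6},{t2,t7},{t3,t6},{t4,t6},{t4,t7},{t5,t6},{t1,t2,t6},{t2,t4,t7},{t3,t4,t6}} A6={{t3},{t6},{t1,t6},{t2,t6},{t3,t4},{t3,t6},{t4,t6},{t5,t6},{t1,t2,t6},{t3,t4,t6}}
  A14={{t1,t5}} A15={{t5,t6}} A16={{t5,t6}} A24={{t2},{t1,t2},{t2,t4},{t2,t6},{t2,t7},{t1,t2,t6},{t2,t4,t7}} A25={{t2},{t1,t2},{t2,t4},{t2,t6},{t2,t7},{t1,t2,t6},{t2,t4,t7}} A26={{t2,t6},{t1,t2,t6}} A34={{t3,t4},{t3,t4,t6}} A35={{t3,t6},{t3,t4,t6}} A36={{t3},{t3,t4},{t3,t6},{t3,t4,t6}} A45={{t2},{t1,t2},{t1,t6},{t2,t4},{t2,t6},{t2,t7},{t4,t6},{t4,t7},{t1,t2,t6},{t2,t4,t7},{t3,t4,t6}} A46={{t1,t6},{t2,t6},{t3,t4},{t4,t6},{t1,t2,t6},{t3,t4,t6}} A56={{t6},{t1,t6},{t2,t6},{t3,t6},{t4,t6},{t5,t6},{t1,t2,t6},{t3,t4,t6}}
  A156={{t5,t6}} A245={{t2},{t1,t2},{t2,t4},{t2,t6},{t2,t7},{t1,t2,t6},{t2,t4,t7}} A246={{t2,t6},{t1,t2,t6}} A256={{t2,t6},{t1,t2,t6}} A345={{t3,t4,t6}} A346={{t3,t4},{t3,t4,t6}} A356={{t3,t6},{t3,t4,t6}} A456={{t1,t6},{t2,t6},{t4,t6},{t1,t2,t6},{t3,t4,t6}}
  A2456={{t2,t6},{t1,t2,t6}} A3456={{t3,t4,t6}}
C dims 6,12,8,2; δ0: rk_F2 5; δ1: rk_F2 6; δ2: rk_F2 2
degree 0: 6−5−0 = 1 → Ȟ^0 ≅ Z/2
degree 1: 12−6−5 = 1 → Ȟ^1 ≅ Z/2
degree 2: 8−2−6 = 0 → Ȟ^2 ≅ 0

Ȟ^0 = Z/2; Ȟ^1 = Z/2; Ȟ^2 = 0


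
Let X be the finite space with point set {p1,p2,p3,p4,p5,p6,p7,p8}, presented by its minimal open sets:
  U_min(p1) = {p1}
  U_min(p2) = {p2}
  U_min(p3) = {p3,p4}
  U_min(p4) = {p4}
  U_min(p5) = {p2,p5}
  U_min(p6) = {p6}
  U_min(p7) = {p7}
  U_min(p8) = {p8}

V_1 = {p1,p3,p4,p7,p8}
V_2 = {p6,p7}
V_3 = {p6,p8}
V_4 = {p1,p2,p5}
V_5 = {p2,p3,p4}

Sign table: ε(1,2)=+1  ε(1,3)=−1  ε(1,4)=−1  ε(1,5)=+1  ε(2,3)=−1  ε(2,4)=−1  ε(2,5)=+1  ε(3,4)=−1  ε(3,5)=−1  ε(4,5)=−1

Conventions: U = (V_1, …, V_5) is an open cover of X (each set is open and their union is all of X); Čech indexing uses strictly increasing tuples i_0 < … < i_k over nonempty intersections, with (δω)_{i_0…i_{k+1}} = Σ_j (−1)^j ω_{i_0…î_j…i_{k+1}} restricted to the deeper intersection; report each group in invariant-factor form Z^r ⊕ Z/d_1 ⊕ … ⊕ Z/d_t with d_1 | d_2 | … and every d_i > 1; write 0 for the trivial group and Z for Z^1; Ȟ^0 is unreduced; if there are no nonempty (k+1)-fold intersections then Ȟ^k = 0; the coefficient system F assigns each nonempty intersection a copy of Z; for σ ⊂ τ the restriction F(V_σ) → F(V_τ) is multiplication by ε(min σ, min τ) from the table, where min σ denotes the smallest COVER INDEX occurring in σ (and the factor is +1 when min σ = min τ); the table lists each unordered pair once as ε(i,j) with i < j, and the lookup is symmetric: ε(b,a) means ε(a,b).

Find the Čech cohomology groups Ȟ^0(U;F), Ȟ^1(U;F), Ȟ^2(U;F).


Ȟ^0 = Z, Ȟ^1 = Z^2, Ȟ^2 = 0

nonempty intersections:
  V12={p7} V13={p8} V14={p1} V15={p3,p4} V23={p6} V45={p2}
C dims 5,6; δ0: rk 4, SNF 1^4
Ȟ^0: (5−4)−0=1 ⇒ Z
Ȟ^1: (6−0)−4=2 ⇒ Z^2
Ȟ^2: (0−0)−0=0 ⇒ 0


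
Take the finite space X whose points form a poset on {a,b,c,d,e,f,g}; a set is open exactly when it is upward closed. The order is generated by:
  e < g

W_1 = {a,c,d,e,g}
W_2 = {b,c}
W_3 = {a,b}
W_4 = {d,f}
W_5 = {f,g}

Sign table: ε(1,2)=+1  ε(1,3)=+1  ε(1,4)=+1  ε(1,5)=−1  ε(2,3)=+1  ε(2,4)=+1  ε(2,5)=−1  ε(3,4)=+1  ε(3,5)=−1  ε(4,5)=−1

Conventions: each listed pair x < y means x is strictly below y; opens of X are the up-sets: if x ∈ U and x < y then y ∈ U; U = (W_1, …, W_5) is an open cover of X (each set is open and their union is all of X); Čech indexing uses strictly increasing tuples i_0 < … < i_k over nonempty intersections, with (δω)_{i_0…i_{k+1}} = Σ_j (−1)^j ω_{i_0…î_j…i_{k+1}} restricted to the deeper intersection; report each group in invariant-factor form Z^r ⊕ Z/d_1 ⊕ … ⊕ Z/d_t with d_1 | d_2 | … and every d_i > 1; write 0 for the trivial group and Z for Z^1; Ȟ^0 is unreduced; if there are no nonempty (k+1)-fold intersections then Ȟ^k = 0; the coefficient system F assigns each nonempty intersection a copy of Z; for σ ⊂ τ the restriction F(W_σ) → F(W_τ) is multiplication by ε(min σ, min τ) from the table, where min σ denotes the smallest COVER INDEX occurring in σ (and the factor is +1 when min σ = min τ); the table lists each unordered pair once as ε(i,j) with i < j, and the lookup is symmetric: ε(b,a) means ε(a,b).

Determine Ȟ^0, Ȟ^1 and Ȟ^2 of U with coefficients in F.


cover nerve:
  W12={c} W13={a} W14={d} W15={g} W23={b} W45={f}
C dims 5,6; δ0: rk 4, SNF 1^4
Ȟ^0: (5−4)−0=1 ⇒ Z
Ȟ^1: (6−0)−4=2 ⇒ Z^2
Ȟ^2: (0−0)−0=0 ⇒ 0

Ȟ^0 = Z; Ȟ^1 = Z^2; Ȟ^2 = 0


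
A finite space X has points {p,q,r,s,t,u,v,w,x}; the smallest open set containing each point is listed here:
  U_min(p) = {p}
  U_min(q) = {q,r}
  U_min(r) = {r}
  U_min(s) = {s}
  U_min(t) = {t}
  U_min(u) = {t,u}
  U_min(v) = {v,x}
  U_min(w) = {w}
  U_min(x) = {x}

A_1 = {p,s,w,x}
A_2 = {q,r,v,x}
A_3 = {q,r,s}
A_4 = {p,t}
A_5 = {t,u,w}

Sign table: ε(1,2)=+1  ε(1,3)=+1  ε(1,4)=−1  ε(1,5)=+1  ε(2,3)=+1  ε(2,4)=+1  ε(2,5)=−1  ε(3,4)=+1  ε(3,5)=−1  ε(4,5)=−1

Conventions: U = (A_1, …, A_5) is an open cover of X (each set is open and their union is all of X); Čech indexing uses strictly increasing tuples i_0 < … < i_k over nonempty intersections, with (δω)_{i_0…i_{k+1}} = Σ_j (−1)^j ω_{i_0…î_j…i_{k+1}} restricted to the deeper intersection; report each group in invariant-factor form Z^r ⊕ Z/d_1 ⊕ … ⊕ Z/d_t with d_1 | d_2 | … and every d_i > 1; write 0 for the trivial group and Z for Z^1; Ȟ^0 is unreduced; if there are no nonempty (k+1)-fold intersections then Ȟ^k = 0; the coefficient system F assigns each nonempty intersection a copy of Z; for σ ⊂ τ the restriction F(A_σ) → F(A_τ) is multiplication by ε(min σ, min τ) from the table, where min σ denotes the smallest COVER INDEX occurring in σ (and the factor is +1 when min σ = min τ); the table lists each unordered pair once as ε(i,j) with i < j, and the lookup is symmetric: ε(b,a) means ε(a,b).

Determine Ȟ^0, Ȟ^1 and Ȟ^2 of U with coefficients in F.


cover nerve:
  A12={x} A13={s} A14={p} A15={w} A23={q,r} A45={t}
C dims 5,6; δ0: rk 4, SNF 1^4
Ȟ^0: (5−4)−0=1 ⇒ Z
Ȟ^1: (6−0)−4=2 ⇒ Z^2
Ȟ^2: (0−0)−0=0 ⇒ 0

Ȟ^0 ≅ Z; Ȟ^1 ≅ Z^2; Ȟ^2 ≅ 0


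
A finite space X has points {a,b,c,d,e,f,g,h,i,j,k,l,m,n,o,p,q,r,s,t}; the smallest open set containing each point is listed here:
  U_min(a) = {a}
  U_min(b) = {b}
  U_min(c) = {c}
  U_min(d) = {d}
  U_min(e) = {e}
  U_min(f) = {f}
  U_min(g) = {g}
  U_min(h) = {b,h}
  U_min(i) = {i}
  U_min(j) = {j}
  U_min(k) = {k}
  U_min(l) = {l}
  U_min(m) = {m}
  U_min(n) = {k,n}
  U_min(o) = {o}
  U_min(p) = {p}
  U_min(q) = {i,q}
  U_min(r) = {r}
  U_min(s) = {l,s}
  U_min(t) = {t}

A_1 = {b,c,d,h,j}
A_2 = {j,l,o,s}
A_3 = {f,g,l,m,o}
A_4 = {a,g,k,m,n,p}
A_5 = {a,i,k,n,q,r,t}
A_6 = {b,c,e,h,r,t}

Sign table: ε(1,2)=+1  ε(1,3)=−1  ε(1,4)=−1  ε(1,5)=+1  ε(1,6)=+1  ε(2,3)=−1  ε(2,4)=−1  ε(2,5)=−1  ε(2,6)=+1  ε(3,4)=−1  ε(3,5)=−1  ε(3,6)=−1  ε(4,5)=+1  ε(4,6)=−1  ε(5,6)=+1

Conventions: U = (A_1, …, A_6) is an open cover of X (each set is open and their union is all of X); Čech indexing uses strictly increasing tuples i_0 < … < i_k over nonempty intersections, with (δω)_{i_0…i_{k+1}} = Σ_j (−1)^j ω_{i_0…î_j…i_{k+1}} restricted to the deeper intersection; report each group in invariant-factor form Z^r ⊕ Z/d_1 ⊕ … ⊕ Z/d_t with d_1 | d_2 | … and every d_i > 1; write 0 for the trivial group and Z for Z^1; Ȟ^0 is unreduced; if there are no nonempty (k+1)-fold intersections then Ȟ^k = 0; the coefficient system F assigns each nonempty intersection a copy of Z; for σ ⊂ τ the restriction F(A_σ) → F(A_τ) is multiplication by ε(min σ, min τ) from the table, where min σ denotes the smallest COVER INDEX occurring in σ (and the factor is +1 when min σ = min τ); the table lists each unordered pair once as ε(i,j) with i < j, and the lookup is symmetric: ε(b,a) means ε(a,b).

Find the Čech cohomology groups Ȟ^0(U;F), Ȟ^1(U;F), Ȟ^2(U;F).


nerve of the cover:
  A12={j} A16={b,c,h} A23={l,o} A34={g,m} A45={a,k,n} A56={r,t}
C dims 6,6; δ0: rk 5, SNF 1^5
Ȟ^0 = (6 − 5) − 0 = 1, so Ȟ^0 ≅ Z
Ȟ^1 = (6 − 0) − 5 = 1, so Ȟ^1 ≅ Z
Ȟ^2 = (0 − 0) − 0 = 0, so Ȟ^2 ≅ 0

Ȟ^0 = Z,  Ȟ^1 = Z,  Ȟ^2 = 0


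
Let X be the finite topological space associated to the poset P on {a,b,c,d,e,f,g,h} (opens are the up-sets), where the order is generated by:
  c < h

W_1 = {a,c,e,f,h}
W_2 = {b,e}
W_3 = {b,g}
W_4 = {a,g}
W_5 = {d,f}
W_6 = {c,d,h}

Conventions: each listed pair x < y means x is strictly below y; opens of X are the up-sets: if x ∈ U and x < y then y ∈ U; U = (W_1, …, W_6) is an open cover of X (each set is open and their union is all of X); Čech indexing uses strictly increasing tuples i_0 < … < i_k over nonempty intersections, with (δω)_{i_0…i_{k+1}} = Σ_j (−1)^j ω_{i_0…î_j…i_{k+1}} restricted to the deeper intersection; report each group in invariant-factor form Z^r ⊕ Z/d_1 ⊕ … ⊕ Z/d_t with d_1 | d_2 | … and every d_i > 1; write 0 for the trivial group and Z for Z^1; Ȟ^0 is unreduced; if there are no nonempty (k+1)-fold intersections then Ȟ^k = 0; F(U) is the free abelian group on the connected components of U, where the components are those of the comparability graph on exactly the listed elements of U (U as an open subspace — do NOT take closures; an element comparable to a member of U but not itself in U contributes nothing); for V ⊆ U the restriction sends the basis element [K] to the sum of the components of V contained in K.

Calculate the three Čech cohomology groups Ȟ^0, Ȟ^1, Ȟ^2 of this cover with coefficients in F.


nonempty overlaps:
  W12={e} W14={a} W15={f} W16={c,h} W23={b} W34={g} W56={d}
components per intersection:
  W1: {a} {c,h} {e} {f}
  W2: {b} {e}
  W3: {b} {g}
  W4: {a} {g}
  W5: {d} {f}
  W6: {c,h} {d}
  W12: {e}
  W14: {a}
  W15: {f}
  W16: {c,h}
  W23: {b}
  W34: {g}
  W56: {d}
C dims 14,7; δ0: rk 7, SNF 1^7
degree 0: 14−7−0 = 7 → Ȟ^0 ≅ Z^7
degree 1: 7−0−7 = 0 → Ȟ^1 ≅ 0
degree 2: 0−0−0 = 0 → Ȟ^2 ≅ 0

Ȟ^0 ≅ Z^7, Ȟ^1 ≅ 0 and Ȟ^2 ≅ 0
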